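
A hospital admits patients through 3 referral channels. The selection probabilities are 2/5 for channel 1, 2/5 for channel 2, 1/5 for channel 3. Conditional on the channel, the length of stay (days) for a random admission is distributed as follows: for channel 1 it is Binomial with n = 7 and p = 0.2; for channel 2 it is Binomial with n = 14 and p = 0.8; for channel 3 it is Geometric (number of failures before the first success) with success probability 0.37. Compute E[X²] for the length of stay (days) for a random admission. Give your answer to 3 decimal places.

53.804

For each component E[X²] = Var + (mean)², giving 1: 3.08; 2: 127.68; 3: 7.5011.
Overall E[X²] = 0.4·3.08 + 0.4·127.68 + 0.2·7.5011 = 53.8042.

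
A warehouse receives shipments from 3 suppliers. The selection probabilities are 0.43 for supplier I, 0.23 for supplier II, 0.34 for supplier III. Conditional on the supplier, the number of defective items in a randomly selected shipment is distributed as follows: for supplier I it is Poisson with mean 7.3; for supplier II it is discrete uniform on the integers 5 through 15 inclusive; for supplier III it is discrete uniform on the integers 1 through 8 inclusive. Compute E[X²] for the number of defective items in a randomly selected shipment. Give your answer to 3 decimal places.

For each component E[X²] = Var + (mean)², giving I: 60.59; II: 110; III: 25.5.
Overall E[X²] = 0.43·60.59 + 0.23·110 + 0.34·25.5 = 60.0237.

60.024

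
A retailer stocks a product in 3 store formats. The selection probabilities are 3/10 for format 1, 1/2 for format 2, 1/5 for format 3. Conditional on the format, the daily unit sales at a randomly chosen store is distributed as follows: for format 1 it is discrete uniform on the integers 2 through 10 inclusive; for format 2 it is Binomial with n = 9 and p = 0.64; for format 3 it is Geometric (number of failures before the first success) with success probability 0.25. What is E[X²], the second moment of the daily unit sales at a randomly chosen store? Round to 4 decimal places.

For each component E[X²] = Var + (mean)², giving 1: 42.6667; 2: 35.2512; 3: 21.
Overall E[X²] = 0.3·42.6667 + 0.5·35.2512 + 0.2·21 = 34.6256.

34.6256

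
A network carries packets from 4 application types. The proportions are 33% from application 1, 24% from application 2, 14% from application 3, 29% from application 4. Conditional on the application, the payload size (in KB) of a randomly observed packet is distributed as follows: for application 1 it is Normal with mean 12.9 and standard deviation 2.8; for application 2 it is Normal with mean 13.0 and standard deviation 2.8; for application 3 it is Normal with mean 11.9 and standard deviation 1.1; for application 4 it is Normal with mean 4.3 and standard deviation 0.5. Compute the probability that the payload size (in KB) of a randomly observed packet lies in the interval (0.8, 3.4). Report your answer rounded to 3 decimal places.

Conditional on each application, P(0.8 < X < 3.4): 1: 0.000338087; 2: 0.000296795; 3: 5.4956e-15; 4: 0.0359303.
By total probability, P(0.8 < X < 3.4) = 0.33·0.000338087 + 0.24·0.000296795 + 0.14·5.4956e-15 + 0.29·0.0359303 = 0.0106026.

0.011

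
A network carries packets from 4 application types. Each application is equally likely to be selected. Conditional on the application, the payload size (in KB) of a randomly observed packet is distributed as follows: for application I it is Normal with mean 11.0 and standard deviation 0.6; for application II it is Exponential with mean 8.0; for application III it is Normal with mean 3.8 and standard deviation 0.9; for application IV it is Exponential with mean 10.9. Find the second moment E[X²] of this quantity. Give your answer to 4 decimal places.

For each component E[X²] = Var + (mean)², giving I: 121.36; II: 128; III: 15.25; IV: 237.62.
Overall E[X²] = 0.25·121.36 + 0.25·128 + 0.25·15.25 + 0.25·237.62 = 125.558.

125.5575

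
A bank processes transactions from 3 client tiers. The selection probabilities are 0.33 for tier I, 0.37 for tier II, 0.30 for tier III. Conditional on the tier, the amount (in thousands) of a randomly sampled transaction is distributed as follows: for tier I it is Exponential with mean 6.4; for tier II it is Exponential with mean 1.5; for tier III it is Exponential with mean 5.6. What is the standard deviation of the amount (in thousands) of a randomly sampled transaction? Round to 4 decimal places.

5.3496

Per component, I: μ=6.4, E[X²]=81.92; II: μ=1.5, E[X²]=4.5; III: μ=5.6, E[X²]=62.72.
E[X] = 0.33·6.4 + 0.37·1.5 + 0.3·5.6 = 4.347.
E[X²] = 0.33·81.92 + 0.37·4.5 + 0.3·62.72 = 47.5146.
Var(X) = E[X²] − (E[X])² = 47.5146 − 18.8964 = 28.6182.
SD(X) = √28.6182 = 5.3496.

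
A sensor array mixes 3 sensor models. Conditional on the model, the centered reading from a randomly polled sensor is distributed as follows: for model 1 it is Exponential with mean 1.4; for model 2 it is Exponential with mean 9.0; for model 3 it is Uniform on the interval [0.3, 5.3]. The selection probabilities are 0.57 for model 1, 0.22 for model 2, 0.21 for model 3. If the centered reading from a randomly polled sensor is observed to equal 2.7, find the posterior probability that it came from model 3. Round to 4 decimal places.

Likelihoods f(2.7 | ·): 1: 0.103826; 2: 0.0823131; 3: 0.2.
Posterior ∝ prior × likelihood. Numerator for 3: 0.21·0.2 = 0.042.
Normalizing constant: 0.57·0.103826 + 0.22·0.0823131 + 0.21·0.2 = 0.119289.
P(3 | observation) = 0.042 / 0.119289 = 0.352085.

0.3521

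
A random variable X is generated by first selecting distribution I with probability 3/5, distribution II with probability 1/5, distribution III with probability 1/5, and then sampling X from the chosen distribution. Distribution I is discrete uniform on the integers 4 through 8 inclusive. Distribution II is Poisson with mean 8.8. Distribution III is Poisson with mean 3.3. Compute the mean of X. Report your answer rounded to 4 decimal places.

Component means — I: 6; II: 8.8; III: 3.3.
E[X] = 0.6·6 + 0.2·8.8 + 0.2·3.3 = 6.02.

6.0200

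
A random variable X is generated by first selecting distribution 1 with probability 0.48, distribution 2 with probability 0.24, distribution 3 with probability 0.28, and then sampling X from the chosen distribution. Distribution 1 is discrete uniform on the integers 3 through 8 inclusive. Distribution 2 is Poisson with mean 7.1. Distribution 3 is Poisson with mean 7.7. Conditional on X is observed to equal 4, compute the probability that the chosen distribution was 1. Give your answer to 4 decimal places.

0.6692

Likelihoods P(X=4 | ·): 1: 0.166667; 2: 0.0873638; 3: 0.0663261.
Posterior ∝ prior × likelihood. Numerator for 1: 0.48·0.166667 = 0.08.
Normalizing constant: 0.48·0.166667 + 0.24·0.0873638 + 0.28·0.0663261 = 0.119539.
P(1 | observation) = 0.08 / 0.119539 = 0.66924.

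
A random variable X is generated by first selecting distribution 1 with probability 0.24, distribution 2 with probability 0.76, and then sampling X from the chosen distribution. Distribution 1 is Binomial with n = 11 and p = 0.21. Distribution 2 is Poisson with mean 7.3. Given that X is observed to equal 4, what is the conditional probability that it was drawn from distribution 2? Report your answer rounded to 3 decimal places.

0.673

Likelihoods P(X=4 | ·): 1: 0.123248; 2: 0.0799338.
Posterior ∝ prior × likelihood. Numerator for 2: 0.76·0.0799338 = 0.0607497.
Normalizing constant: 0.24·0.123248 + 0.76·0.0799338 = 0.0903293.
P(2 | observation) = 0.0607497 / 0.0903293 = 0.672536.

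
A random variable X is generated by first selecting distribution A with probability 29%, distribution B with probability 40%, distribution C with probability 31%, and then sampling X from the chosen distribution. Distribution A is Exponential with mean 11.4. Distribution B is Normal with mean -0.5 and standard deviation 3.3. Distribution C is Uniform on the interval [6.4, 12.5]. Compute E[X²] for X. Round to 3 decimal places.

108.478

For each component E[X²] = Var + (mean)², giving A: 259.92; B: 11.14; C: 92.4033.
Overall E[X²] = 0.29·259.92 + 0.4·11.14 + 0.31·92.4033 = 108.478.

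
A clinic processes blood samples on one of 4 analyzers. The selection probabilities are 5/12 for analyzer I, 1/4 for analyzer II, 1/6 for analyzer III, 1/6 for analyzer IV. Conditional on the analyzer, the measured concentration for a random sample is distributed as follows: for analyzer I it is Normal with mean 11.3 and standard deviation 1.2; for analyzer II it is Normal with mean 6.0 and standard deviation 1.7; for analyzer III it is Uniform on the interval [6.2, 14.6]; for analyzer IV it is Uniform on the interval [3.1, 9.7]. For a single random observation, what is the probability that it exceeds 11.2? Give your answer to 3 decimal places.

Conditional on each analyzer, P(X > 11.2): I: 0.533207; II: 0.00111104; III: 0.404762; IV: 0.
By total probability, P(X > 11.2) = 0.416667·0.533207 + 0.25·0.00111104 + 0.166667·0.404762 + 0.166667·0 = 0.289908.

0.290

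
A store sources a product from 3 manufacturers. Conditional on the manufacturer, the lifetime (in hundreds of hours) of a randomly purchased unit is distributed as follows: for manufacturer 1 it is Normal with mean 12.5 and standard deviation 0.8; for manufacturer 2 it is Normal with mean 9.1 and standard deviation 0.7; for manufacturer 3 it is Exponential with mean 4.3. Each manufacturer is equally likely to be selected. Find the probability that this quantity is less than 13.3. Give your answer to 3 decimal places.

Conditional on each manufacturer, P(X < 13.3): 1: 0.841345; 2: 1; 3: 0.954635.
By total probability, P(X < 13.3) = 0.333333·0.841345 + 0.333333·1 + 0.333333·0.954635 = 0.931993.

0.932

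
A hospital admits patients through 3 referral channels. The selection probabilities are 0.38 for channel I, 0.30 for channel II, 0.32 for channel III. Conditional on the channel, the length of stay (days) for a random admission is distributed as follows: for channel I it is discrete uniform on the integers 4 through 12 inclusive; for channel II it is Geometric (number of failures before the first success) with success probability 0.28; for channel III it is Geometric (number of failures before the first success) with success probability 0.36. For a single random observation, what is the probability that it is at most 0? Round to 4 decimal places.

Conditional on each channel, P(X ≤ 0): I: 0; II: 0.28; III: 0.36.
By total probability, P(X ≤ 0) = 0.38·0 + 0.3·0.28 + 0.32·0.36 = 0.1992.

0.1992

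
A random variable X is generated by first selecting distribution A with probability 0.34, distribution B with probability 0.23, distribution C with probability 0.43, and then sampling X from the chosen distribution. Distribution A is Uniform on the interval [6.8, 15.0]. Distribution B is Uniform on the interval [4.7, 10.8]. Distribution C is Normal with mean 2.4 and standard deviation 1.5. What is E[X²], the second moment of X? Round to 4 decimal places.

60.2724

For each component E[X²] = Var + (mean)², giving A: 124.413; B: 63.1633; C: 8.01.
Overall E[X²] = 0.34·124.413 + 0.23·63.1633 + 0.43·8.01 = 60.2724.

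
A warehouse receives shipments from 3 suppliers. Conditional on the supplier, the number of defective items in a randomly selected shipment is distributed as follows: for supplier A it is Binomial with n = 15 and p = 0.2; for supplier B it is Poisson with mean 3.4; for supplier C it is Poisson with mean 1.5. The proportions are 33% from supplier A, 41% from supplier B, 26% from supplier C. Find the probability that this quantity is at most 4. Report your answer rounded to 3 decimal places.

0.836

Conditional on each supplier, P(X ≤ 4): A: 0.835766; B: 0.744182; C: 0.981424.
By total probability, P(X ≤ 4) = 0.33·0.835766 + 0.41·0.744182 + 0.26·0.981424 = 0.836088.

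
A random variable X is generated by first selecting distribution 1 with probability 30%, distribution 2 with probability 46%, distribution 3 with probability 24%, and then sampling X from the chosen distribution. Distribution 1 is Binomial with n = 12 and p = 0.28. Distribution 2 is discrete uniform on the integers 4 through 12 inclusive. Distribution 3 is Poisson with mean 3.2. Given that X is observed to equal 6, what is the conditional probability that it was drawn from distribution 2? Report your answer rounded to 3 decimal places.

Likelihoods P(X=6 | ·): 1: 0.0620319; 2: 0.111111; 3: 0.060789.
Posterior ∝ prior × likelihood. Numerator for 2: 0.46·0.111111 = 0.0511111.
Normalizing constant: 0.3·0.0620319 + 0.46·0.111111 + 0.24·0.060789 = 0.08431.
P(2 | observation) = 0.0511111 / 0.08431 = 0.606228.

0.606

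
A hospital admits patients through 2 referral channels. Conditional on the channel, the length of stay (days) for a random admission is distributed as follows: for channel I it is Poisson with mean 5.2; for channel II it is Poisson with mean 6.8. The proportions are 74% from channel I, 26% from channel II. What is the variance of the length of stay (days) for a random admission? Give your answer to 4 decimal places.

6.1085

Per component, I: μ=5.2, E[X²]=32.24; II: μ=6.8, E[X²]=53.04.
E[X] = 0.74·5.2 + 0.26·6.8 = 5.616.
E[X²] = 0.74·32.24 + 0.26·53.04 = 37.648.
Var(X) = E[X²] − (E[X])² = 37.648 − 31.5395 = 6.10854.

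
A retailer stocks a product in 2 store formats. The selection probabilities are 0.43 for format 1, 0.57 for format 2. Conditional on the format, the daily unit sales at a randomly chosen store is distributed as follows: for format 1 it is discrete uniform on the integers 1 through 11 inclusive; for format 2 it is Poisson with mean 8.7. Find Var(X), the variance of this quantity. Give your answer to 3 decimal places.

11.046

Per component, 1: μ=6, E[X²]=46; 2: μ=8.7, E[X²]=84.39.
E[X] = 0.43·6 + 0.57·8.7 = 7.539.
E[X²] = 0.43·46 + 0.57·84.39 = 67.8823.
Var(X) = E[X²] − (E[X])² = 67.8823 − 56.8365 = 11.0458.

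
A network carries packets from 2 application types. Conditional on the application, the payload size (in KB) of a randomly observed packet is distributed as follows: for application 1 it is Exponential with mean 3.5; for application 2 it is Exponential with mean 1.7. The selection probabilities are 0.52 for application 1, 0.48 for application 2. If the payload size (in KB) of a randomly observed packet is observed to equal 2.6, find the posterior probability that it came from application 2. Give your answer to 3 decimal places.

Likelihoods f(2.6 | ·): 1: 0.135929; 2: 0.127449.
Posterior ∝ prior × likelihood. Numerator for 2: 0.48·0.127449 = 0.0611755.
Normalizing constant: 0.52·0.135929 + 0.48·0.127449 = 0.131859.
P(2 | observation) = 0.0611755 / 0.131859 = 0.463947.

0.464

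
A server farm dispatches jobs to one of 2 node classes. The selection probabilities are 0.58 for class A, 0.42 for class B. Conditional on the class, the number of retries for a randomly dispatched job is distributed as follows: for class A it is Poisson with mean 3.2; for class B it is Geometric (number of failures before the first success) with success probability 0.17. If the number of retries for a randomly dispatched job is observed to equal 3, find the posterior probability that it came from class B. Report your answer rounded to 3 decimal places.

Likelihoods P(X=3 | ·): A: 0.222616; B: 0.0972038.
Posterior ∝ prior × likelihood. Numerator for B: 0.42·0.0972038 = 0.0408256.
Normalizing constant: 0.58·0.222616 + 0.42·0.0972038 = 0.169943.
P(B | observation) = 0.0408256 / 0.169943 = 0.240231.

0.240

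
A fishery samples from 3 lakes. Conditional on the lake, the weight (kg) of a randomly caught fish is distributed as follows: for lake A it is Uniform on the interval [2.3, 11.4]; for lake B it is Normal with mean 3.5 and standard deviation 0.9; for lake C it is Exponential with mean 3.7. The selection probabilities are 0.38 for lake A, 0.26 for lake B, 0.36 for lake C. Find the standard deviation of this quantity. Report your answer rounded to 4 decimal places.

3.1986

Per component, A: μ=6.85, E[X²]=53.8233; B: μ=3.5, E[X²]=13.06; C: μ=3.7, E[X²]=27.38.
E[X] = 0.38·6.85 + 0.26·3.5 + 0.36·3.7 = 4.845.
E[X²] = 0.38·53.8233 + 0.26·13.06 + 0.36·27.38 = 33.7053.
Var(X) = E[X²] − (E[X])² = 33.7053 − 23.474 = 10.2312.
SD(X) = √10.2312 = 3.19863.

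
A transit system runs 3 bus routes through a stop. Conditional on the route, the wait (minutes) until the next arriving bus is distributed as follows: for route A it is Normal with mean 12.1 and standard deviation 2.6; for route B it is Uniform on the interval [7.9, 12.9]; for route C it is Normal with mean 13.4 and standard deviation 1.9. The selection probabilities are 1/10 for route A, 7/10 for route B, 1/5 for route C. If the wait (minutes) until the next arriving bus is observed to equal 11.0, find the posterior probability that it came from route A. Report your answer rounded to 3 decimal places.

0.081

Likelihoods f(11.0 | ·): A: 0.140304; B: 0.2; C: 0.0945547.
Posterior ∝ prior × likelihood. Numerator for A: 0.1·0.140304 = 0.0140304.
Normalizing constant: 0.1·0.140304 + 0.7·0.2 + 0.2·0.0945547 = 0.172941.
P(A | observation) = 0.0140304 / 0.172941 = 0.0811278.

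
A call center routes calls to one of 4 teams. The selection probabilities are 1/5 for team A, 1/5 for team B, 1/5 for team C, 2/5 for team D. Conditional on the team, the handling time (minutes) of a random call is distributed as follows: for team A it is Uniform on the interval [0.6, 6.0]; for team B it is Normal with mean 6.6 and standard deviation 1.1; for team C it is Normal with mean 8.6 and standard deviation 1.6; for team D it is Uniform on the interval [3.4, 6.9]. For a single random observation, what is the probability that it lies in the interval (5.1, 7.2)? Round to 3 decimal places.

Conditional on each team, P(5.1 < X < 7.2): A: 0.166667; B: 0.620939; C: 0.176434; D: 0.514286.
By total probability, P(5.1 < X < 7.2) = 0.2·0.166667 + 0.2·0.620939 + 0.2·0.176434 + 0.4·0.514286 = 0.398522.

0.399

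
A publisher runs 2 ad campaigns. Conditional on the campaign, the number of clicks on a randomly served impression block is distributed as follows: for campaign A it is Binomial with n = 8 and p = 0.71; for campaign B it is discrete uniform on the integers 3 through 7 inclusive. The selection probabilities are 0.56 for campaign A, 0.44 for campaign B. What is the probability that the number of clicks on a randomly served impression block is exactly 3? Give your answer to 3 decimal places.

Conditional on each campaign, P(X = 3): A: 0.0411105; B: 0.2.
By total probability, P(X = 3) = 0.56·0.0411105 + 0.44·0.2 = 0.111022.

0.111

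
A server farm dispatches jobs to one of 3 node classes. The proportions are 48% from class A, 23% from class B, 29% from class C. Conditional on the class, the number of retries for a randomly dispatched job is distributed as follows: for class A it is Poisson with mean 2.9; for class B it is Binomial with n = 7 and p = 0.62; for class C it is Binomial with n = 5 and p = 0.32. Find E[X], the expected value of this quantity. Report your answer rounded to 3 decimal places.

2.854

Component means — A: 2.9; B: 4.34; C: 1.6.
E[X] = 0.48·2.9 + 0.23·4.34 + 0.29·1.6 = 2.8542.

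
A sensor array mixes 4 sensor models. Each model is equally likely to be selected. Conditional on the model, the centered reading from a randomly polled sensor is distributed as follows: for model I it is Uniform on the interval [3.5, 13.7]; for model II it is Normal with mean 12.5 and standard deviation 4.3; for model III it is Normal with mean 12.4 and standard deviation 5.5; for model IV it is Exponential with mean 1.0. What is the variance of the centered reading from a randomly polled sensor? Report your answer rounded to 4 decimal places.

36.4544

Per component, I: μ=8.6, E[X²]=82.63; II: μ=12.5, E[X²]=174.74; III: μ=12.4, E[X²]=184.01; IV: μ=1, E[X²]=2.
E[X] = 0.25·8.6 + 0.25·12.5 + 0.25·12.4 + 0.25·1 = 8.625.
E[X²] = 0.25·82.63 + 0.25·174.74 + 0.25·184.01 + 0.25·2 = 110.845.
Var(X) = E[X²] − (E[X])² = 110.845 − 74.3906 = 36.4544.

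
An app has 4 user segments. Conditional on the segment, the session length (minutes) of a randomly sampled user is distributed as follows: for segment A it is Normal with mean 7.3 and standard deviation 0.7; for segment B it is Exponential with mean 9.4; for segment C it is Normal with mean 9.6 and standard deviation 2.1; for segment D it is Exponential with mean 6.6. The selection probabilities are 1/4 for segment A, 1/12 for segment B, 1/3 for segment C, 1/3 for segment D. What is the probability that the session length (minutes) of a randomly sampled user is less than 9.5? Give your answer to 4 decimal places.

0.7174

Conditional on each segment, P(X < 9.5): A: 0.999163; B: 0.636013; C: 0.48101; D: 0.762929.
By total probability, P(X < 9.5) = 0.25·0.999163 + 0.0833333·0.636013 + 0.333333·0.48101 + 0.333333·0.762929 = 0.717438.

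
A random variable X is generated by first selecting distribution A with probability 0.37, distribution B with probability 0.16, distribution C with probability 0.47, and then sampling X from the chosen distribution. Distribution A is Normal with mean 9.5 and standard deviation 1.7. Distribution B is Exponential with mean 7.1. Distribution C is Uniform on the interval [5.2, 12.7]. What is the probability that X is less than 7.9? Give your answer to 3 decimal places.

0.341

Conditional on each component, P(X < 7.9): A: 0.173307; B: 0.671322; C: 0.36.
By total probability, P(X < 7.9) = 0.37·0.173307 + 0.16·0.671322 + 0.47·0.36 = 0.340735.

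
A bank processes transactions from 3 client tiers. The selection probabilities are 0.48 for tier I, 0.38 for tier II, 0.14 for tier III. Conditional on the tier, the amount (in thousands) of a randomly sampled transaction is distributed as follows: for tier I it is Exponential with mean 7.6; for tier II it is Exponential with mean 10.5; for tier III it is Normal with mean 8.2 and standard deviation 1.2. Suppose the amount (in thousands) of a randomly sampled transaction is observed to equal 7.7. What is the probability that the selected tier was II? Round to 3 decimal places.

Likelihoods f(7.7 | ·): I: 0.0477725; II: 0.0457434; III: 0.30481.
Posterior ∝ prior × likelihood. Numerator for II: 0.38·0.0457434 = 0.0173825.
Normalizing constant: 0.48·0.0477725 + 0.38·0.0457434 + 0.14·0.30481 = 0.0829867.
P(II | observation) = 0.0173825 / 0.0829867 = 0.209461.

0.209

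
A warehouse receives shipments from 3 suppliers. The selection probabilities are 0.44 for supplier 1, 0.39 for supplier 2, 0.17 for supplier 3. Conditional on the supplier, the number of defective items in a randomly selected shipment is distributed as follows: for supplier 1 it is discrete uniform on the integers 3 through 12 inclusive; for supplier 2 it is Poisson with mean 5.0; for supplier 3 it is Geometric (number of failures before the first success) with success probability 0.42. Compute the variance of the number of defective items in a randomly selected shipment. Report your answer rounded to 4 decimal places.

Per component, 1: μ=7.5, E[X²]=64.5; 2: μ=5, E[X²]=30; 3: μ=1.38095, E[X²]=5.19501.
E[X] = 0.44·7.5 + 0.39·5 + 0.17·1.38095 = 5.48476.
E[X²] = 0.44·64.5 + 0.39·30 + 0.17·5.19501 = 40.9632.
Var(X) = E[X²] − (E[X])² = 40.9632 − 30.0826 = 10.8805.

10.8805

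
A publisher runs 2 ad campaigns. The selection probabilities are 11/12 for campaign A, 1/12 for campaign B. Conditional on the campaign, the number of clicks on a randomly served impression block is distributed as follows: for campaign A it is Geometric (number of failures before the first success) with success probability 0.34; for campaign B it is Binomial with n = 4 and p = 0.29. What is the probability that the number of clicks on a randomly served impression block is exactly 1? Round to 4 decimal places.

0.2403

Conditional on each campaign, P(X = 1): A: 0.2244; B: 0.415177.
By total probability, P(X = 1) = 0.916667·0.2244 + 0.0833333·0.415177 = 0.240298.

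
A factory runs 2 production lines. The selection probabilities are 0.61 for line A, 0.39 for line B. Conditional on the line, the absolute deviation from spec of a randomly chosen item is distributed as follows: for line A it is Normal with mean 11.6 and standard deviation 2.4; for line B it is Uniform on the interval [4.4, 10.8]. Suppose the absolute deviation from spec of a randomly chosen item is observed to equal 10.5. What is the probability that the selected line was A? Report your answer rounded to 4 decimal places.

Likelihoods f(10.5 | ·): A: 0.149652; B: 0.15625.
Posterior ∝ prior × likelihood. Numerator for A: 0.61·0.149652 = 0.0912878.
Normalizing constant: 0.61·0.149652 + 0.39·0.15625 = 0.152225.
P(A | observation) = 0.0912878 / 0.152225 = 0.599689.

0.5997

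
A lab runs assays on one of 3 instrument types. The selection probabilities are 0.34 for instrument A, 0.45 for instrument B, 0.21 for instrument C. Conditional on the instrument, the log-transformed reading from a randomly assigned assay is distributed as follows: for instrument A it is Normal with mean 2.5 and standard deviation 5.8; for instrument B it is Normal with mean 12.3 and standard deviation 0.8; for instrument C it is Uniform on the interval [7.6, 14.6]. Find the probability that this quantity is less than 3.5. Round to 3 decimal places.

0.193

Conditional on each instrument, P(X < 3.5): A: 0.568444; B: 0; C: 0.
By total probability, P(X < 3.5) = 0.34·0.568444 + 0.45·0 + 0.21·0 = 0.193271.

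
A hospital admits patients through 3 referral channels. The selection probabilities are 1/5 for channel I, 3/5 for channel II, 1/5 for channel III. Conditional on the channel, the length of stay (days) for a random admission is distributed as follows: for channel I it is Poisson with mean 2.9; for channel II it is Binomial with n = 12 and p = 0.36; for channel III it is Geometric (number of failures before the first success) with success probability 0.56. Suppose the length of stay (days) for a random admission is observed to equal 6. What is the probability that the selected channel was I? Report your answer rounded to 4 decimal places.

Likelihoods P(X=6 | ·): I: 0.0454571; II: 0.138219; III: 0.00406354.
Posterior ∝ prior × likelihood. Numerator for I: 0.2·0.0454571 = 0.00909142.
Normalizing constant: 0.2·0.0454571 + 0.6·0.138219 + 0.2·0.00406354 = 0.0928353.
P(I | observation) = 0.00909142 / 0.0928353 = 0.0979305.

0.0979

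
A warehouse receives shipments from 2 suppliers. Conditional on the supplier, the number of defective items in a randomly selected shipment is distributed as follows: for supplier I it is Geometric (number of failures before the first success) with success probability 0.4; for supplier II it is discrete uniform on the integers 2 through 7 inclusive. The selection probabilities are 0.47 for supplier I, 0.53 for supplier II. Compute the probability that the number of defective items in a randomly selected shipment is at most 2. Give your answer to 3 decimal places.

0.457

Conditional on each supplier, P(X ≤ 2): I: 0.784; II: 0.166667.
By total probability, P(X ≤ 2) = 0.47·0.784 + 0.53·0.166667 = 0.456813.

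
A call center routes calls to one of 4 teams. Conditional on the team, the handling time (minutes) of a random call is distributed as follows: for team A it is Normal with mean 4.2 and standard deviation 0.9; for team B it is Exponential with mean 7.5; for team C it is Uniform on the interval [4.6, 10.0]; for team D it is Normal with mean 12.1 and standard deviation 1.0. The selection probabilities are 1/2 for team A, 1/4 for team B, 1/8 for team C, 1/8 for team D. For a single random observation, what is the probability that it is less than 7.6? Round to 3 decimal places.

Conditional on each team, P(X < 7.6): A: 0.999921; B: 0.636993; C: 0.555556; D: 3.39767e-06.
By total probability, P(X < 7.6) = 0.5·0.999921 + 0.25·0.636993 + 0.125·0.555556 + 0.125·3.39767e-06 = 0.728654.

0.729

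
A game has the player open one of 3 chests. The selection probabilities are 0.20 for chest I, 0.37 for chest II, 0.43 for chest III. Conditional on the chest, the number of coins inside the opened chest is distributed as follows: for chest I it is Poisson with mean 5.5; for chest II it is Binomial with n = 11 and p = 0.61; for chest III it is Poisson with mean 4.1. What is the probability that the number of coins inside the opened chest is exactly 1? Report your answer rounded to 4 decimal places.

0.0339

Conditional on each chest, P(X = 1): I: 0.0224772; II: 0.000546221; III: 0.067948.
By total probability, P(X = 1) = 0.2·0.0224772 + 0.37·0.000546221 + 0.43·0.067948 = 0.0339152.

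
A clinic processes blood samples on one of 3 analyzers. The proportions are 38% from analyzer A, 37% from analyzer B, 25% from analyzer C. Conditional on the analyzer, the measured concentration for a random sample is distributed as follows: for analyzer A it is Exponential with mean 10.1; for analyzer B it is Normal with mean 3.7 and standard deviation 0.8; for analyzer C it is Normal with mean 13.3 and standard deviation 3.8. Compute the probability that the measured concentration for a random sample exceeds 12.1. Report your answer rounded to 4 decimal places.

0.2707

Conditional on each analyzer, P(X > 12.1): A: 0.301791; B: 0; C: 0.623919.
By total probability, P(X > 12.1) = 0.38·0.301791 + 0.37·0 + 0.25·0.623919 = 0.27066.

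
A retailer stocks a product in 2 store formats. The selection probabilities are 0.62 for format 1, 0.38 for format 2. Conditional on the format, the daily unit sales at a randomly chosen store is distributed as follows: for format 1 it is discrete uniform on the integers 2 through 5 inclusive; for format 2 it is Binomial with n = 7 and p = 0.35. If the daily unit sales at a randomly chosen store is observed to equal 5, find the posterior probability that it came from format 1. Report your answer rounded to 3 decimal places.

Likelihoods P(X=5 | ·): 1: 0.25; 2: 0.0466.
Posterior ∝ prior × likelihood. Numerator for 1: 0.62·0.25 = 0.155.
Normalizing constant: 0.62·0.25 + 0.38·0.0466 = 0.172708.
P(1 | observation) = 0.155 / 0.172708 = 0.897468.

0.897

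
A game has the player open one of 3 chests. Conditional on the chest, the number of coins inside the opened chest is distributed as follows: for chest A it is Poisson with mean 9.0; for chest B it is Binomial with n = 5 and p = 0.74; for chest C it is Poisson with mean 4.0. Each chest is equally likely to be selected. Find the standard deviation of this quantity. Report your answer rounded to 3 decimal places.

3.250

Per component, A: μ=9, E[X²]=90; B: μ=3.7, E[X²]=14.652; C: μ=4, E[X²]=20.
E[X] = 0.333333·9 + 0.333333·3.7 + 0.333333·4 = 5.56667.
E[X²] = 0.333333·90 + 0.333333·14.652 + 0.333333·20 = 41.5507.
Var(X) = E[X²] − (E[X])² = 41.5507 − 30.9878 = 10.5629.
SD(X) = √10.5629 = 3.25006.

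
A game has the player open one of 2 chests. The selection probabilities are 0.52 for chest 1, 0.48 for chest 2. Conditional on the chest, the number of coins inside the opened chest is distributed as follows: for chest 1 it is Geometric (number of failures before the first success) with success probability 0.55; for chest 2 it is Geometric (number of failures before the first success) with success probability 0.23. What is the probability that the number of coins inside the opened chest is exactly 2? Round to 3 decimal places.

0.123

Conditional on each chest, P(X = 2): 1: 0.111375; 2: 0.136367.
By total probability, P(X = 2) = 0.52·0.111375 + 0.48·0.136367 = 0.123371.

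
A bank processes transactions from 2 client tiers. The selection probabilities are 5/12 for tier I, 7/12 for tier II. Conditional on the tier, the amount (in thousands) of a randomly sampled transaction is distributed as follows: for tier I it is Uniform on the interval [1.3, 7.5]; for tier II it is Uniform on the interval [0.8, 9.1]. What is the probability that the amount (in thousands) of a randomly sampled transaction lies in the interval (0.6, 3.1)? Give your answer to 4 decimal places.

0.2826

Conditional on each tier, P(0.6 < X < 3.1): I: 0.290323; II: 0.277108.
By total probability, P(0.6 < X < 3.1) = 0.416667·0.290323 + 0.583333·0.277108 = 0.282614.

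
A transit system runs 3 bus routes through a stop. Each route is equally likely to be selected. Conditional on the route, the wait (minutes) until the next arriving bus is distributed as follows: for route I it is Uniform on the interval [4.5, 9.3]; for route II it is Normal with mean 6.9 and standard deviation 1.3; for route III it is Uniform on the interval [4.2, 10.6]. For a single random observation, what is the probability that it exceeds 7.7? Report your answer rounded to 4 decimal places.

0.3519

Conditional on each route, P(X > 7.7): I: 0.333333; II: 0.26915; III: 0.453125.
By total probability, P(X > 7.7) = 0.333333·0.333333 + 0.333333·0.26915 + 0.333333·0.453125 = 0.35187.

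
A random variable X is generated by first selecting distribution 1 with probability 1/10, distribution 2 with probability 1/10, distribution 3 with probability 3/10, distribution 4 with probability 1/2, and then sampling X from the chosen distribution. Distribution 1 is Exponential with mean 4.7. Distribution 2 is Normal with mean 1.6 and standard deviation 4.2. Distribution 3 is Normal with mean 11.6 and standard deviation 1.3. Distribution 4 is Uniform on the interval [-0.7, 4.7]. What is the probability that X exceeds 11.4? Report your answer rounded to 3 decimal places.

0.178

Conditional on each component, P(X > 11.4): 1: 0.0884311; 2: 0.00981533; 3: 0.561134; 4: 0.
By total probability, P(X > 11.4) = 0.1·0.0884311 + 0.1·0.00981533 + 0.3·0.561134 + 0.5·0 = 0.178165.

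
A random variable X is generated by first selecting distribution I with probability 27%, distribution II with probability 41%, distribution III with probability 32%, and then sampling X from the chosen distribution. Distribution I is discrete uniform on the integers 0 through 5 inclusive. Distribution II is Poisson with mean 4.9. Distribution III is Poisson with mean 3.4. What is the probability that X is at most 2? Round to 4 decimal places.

Conditional on each component, P(X ≤ 2): I: 0.5; II: 0.133331; III: 0.33974.
By total probability, P(X ≤ 2) = 0.27·0.5 + 0.41·0.133331 + 0.32·0.33974 = 0.298383.

0.2984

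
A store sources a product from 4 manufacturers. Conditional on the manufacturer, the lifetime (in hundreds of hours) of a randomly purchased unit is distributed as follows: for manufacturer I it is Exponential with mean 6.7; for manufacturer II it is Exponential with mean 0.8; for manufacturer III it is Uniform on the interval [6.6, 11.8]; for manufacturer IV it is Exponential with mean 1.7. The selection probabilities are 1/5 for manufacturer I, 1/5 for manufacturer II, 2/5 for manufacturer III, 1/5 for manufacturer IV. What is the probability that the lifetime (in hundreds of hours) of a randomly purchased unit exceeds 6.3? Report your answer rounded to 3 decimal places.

0.483

Conditional on each manufacturer, P(X > 6.3): I: 0.390511; II: 0.000380129; III: 1; IV: 0.0245785.
By total probability, P(X > 6.3) = 0.2·0.390511 + 0.2·0.000380129 + 0.4·1 + 0.2·0.0245785 = 0.483094.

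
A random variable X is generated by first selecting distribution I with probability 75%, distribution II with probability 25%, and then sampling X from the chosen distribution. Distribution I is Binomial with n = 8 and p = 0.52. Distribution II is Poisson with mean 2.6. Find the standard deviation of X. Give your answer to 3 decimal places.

Per component, I: μ=4.16, E[X²]=19.3024; II: μ=2.6, E[X²]=9.36.
E[X] = 0.75·4.16 + 0.25·2.6 = 3.77.
E[X²] = 0.75·19.3024 + 0.25·9.36 = 16.8168.
Var(X) = E[X²] − (E[X])² = 16.8168 − 14.2129 = 2.6039.
SD(X) = √2.6039 = 1.61366.

1.614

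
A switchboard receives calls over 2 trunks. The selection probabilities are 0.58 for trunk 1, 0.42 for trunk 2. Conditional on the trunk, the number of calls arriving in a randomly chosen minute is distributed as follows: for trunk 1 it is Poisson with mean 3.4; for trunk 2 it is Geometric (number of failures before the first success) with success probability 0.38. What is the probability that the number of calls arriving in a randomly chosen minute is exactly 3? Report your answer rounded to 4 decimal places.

Conditional on each trunk, P(X = 3): 1: 0.218617; 2: 0.0905646.
By total probability, P(X = 3) = 0.58·0.218617 + 0.42·0.0905646 = 0.164835.

0.1648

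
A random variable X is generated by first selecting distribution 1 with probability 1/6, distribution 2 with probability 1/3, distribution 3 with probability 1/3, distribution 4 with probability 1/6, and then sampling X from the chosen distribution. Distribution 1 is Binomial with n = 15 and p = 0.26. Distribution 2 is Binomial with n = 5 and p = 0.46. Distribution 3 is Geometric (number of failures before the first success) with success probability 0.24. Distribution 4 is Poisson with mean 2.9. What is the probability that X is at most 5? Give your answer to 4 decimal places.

Conditional on each component, P(X ≤ 5): 1: 0.828745; 2: 1; 3: 0.8073; 4: 0.925826.
By total probability, P(X ≤ 5) = 0.166667·0.828745 + 0.333333·1 + 0.333333·0.8073 + 0.166667·0.925826 = 0.894862.

0.8949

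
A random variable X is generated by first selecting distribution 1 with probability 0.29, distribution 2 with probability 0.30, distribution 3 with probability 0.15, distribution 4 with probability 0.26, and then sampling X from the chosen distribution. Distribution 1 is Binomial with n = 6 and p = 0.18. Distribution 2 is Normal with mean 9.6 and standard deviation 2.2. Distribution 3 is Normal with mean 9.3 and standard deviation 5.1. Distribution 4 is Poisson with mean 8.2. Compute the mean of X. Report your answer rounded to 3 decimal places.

Component means — 1: 1.08; 2: 9.6; 3: 9.3; 4: 8.2.
E[X] = 0.29·1.08 + 0.3·9.6 + 0.15·9.3 + 0.26·8.2 = 6.7202.

6.720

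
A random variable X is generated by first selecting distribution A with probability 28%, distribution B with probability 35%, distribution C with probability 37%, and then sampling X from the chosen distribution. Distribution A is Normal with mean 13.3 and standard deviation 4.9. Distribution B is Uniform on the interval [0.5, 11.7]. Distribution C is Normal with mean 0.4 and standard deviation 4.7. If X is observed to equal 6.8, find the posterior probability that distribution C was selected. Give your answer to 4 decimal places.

Likelihoods f(6.8 | ·): A: 0.0337756; B: 0.0892857; C: 0.033587.
Posterior ∝ prior × likelihood. Numerator for C: 0.37·0.033587 = 0.0124272.
Normalizing constant: 0.28·0.0337756 + 0.35·0.0892857 + 0.37·0.033587 = 0.0531344.
P(C | observation) = 0.0124272 / 0.0531344 = 0.233882.

0.2339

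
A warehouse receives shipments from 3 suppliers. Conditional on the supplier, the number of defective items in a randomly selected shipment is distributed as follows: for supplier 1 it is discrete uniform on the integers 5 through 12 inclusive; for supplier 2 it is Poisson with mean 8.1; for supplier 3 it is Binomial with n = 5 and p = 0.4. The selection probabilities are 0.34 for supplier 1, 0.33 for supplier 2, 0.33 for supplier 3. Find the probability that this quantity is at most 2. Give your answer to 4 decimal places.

0.2294

Conditional on each supplier, P(X ≤ 2): 1: 0; 2: 0.0127198; 3: 0.68256.
By total probability, P(X ≤ 2) = 0.34·0 + 0.33·0.0127198 + 0.33·0.68256 = 0.229442.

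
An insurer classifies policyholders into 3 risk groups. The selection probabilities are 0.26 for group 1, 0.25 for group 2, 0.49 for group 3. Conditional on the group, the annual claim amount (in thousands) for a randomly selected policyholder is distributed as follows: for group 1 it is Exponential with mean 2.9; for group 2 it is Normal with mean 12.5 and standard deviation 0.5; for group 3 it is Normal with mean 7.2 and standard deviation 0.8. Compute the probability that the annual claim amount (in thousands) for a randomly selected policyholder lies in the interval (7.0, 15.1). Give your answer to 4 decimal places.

Conditional on each group, P(7.0 < X < 15.1): 1: 0.0839966; 2: 1; 3: 0.598706.
By total probability, P(7.0 < X < 15.1) = 0.26·0.0839966 + 0.25·1 + 0.49·0.598706 = 0.565205.

0.5652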